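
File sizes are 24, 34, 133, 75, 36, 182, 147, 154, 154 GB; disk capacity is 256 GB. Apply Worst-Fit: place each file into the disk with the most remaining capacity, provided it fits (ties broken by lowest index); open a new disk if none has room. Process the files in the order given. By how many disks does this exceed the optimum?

1

Worst-Fit: [24,34,133] [75,36] [182] [147] [154] [154] → 6 disks.
5 files exceed 128 GB (half the capacity), and no two of those can share a disk, so at least 5 disks are needed.
An optimal packing achieves that bound: [182,36,34] [154,75,24] [154] [147] [133] → 5 disks.
Excess: 6 − 5 = 1.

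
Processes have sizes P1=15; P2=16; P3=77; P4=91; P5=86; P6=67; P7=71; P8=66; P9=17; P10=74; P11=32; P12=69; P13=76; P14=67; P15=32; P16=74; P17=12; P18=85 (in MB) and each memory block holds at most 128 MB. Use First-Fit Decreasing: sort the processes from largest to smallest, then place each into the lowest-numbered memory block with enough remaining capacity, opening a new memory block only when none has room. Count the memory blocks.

12

Sorted descending: 91, 86, 85, 77, 76, 74, 74, 71, 69, 67, 67, 66, 32, 32, 17, 16, 15, 12.
Put 91 MB in memory block 1; 37 MB remain.
Put 86 MB in memory block 2; 42 MB remain.
Put 85 MB in memory block 3; 43 MB remain.
Put 77 MB in memory block 4; 51 MB remain.
Put 76 MB in memory block 5; 52 MB remain.
Put 74 MB in memory block 6; 54 MB remain.
Put 74 MB in memory block 7; 54 MB remain.
Put 71 MB in memory block 8; 57 MB remain.
Put 69 MB in memory block 9; 59 MB remain.
Put 67 MB in memory block 10; 61 MB remain.
Put 67 MB in memory block 11; 61 MB remain.
Put 66 MB in memory block 12; 62 MB remain.
Put 32 MB in memory block 1; 5 MB remain.
Put 32 MB in memory block 2; 10 MB remain.
Put 17 MB in memory block 3; 26 MB remain.
Put 16 MB in memory block 3; 10 MB remain.
Put 15 MB in memory block 4; 36 MB remain.
Put 12 MB in memory block 4; 24 MB remain.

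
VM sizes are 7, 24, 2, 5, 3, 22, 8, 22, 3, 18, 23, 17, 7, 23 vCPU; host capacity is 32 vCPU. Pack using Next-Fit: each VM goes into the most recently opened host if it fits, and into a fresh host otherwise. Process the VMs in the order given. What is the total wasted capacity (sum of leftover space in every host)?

40

host 1: place 7 vCPU, 25 vCPU left
host 1: place 24 vCPU, 1 vCPU left
host 2: place 2 vCPU, 30 vCPU left
host 2: place 5 vCPU, 25 vCPU left
host 2: place 3 vCPU, 22 vCPU left
host 2: place 22 vCPU, 0 vCPU left
host 3: place 8 vCPU, 24 vCPU left
host 3: place 22 vCPU, 2 vCPU left
host 4: place 3 vCPU, 29 vCPU left
host 4: place 18 vCPU, 11 vCPU left
host 5: place 23 vCPU, 9 vCPU left
host 6: place 17 vCPU, 15 vCPU left
host 6: place 7 vCPU, 8 vCPU left
host 7: place 23 vCPU, 9 vCPU left
7 hosts × 32 vCPU = 224 vCPU; used 184 vCPU; unused 40 vCPU.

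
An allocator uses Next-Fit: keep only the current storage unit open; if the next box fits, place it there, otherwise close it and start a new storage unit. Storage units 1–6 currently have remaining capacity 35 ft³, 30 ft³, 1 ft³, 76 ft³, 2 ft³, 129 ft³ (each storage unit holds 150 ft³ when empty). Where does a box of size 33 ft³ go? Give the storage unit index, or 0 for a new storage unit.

6

Next-Fit only looks at storage unit 6, which has 129 ft³ free.
33 ft³ fits there.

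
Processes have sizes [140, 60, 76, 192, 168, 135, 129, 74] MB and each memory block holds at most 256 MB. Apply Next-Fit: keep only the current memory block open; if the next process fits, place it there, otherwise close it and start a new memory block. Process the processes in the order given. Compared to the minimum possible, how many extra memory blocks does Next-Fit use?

Next-Fit: [140,60] [76] [192] [168] [135] [129,74] → 6 memory blocks.
5 processes exceed 128 MB (half the capacity), and no two of those can share a memory block, so at least 5 memory blocks are needed.
An optimal packing achieves that bound: [192,60] [168,76] [140,74] [135] [129] → 5 memory blocks.
Excess: 6 − 5 = 1.

1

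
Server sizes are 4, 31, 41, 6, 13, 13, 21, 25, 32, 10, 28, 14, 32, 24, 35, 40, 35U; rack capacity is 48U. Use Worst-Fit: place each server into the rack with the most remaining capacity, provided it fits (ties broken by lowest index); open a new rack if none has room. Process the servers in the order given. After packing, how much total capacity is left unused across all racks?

rack 1: place 4U, 44U left
rack 1: place 31U, 13U left
rack 2: place 41U, 7U left
rack 1: place 6U, 7U left
rack 3: place 13U, 35U left
rack 3: place 13U, 22U left
rack 3: place 21U, 1U left
rack 4: place 25U, 23U left
rack 5: place 32U, 16U left
rack 4: place 10U, 13U left
rack 6: place 28U, 20U left
rack 6: place 14U, 6U left
rack 7: place 32U, 16U left
rack 8: place 24U, 24U left
rack 9: place 35U, 13U left
rack 10: place 40U, 8U left
rack 11: place 35U, 13U left
11 racks × 48U = 528U; used 404U; unused 124U.

124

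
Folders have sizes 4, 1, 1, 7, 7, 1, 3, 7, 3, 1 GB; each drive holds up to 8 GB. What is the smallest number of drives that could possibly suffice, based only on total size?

5 drives

Total size = 4 + 1 + 1 + 7 + 7 + 1 + 3 + 7 + 3 + 1 = 35 GB.
⌈35 / 8⌉ = 5.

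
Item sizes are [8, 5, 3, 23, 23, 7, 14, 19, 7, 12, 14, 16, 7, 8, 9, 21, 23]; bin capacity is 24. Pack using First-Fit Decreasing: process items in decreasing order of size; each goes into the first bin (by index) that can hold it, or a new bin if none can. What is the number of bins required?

Sorted descending: 23, 23, 23, 21, 19, 16, 14, 14, 12, 9, 8, 8, 7, 7, 7, 5, 3.
23 → bin 1 (remaining 1)
23 → bin 2 (remaining 1)
23 → bin 3 (remaining 1)
21 → bin 4 (remaining 3)
19 → bin 5 (remaining 5)
16 → bin 6 (remaining 8)
14 → bin 7 (remaining 10)
14 → bin 8 (remaining 10)
12 → bin 9 (remaining 12)
9 → bin 7 (remaining 1)
8 → bin 6 (remaining 0)
8 → bin 8 (remaining 2)
7 → bin 9 (remaining 5)
7 → bin 10 (remaining 17)
7 → bin 10 (remaining 10)
5 → bin 5 (remaining 0)
3 → bin 4 (remaining 0)
Final bins: [23] [23] [23] [21,3] [19,5] [16,8] [14,9] [14,8] [12,7] [7,7].

10 bins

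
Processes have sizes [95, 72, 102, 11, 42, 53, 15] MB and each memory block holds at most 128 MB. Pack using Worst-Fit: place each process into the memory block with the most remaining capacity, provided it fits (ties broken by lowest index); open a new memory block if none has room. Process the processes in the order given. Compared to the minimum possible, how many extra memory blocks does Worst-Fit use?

0

Worst-Fit: [95] [72,11,42] [102] [53,15] → 4 memory blocks.
Total size 390 MB; any packing needs at least ⌈390/128⌉ = 4 memory blocks.
So 4 is already optimal.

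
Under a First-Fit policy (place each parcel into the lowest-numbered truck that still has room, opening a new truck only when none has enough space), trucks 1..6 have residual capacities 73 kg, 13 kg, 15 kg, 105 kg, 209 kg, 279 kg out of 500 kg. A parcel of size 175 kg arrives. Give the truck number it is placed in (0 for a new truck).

Trucks with room: truck 5 (209 kg), truck 6 (279 kg).
The first with room is truck 5.

5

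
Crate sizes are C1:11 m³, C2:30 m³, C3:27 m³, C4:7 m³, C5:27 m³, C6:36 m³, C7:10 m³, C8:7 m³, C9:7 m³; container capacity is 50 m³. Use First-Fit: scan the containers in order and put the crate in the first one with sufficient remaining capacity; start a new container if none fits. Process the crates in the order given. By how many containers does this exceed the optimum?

0

First-Fit: [11,30,7] [27,10,7] [27,7] [36] → 4 containers.
Total size 162 m³; any packing needs at least ⌈162/50⌉ = 4 containers.
So 4 is already optimal.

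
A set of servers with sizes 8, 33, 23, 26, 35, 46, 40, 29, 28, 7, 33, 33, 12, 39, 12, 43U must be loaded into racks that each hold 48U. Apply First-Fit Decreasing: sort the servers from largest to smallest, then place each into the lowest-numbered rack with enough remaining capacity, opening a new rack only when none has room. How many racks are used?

Sorted descending: 46, 43, 40, 39, 35, 33, 33, 33, 29, 28, 26, 23, 12, 12, 8, 7.
rack 1: place 46U, 2U left
rack 2: place 43U, 5U left
rack 3: place 40U, 8U left
rack 4: place 39U, 9U left
rack 5: place 35U, 13U left
rack 6: place 33U, 15U left
rack 7: place 33U, 15U left
rack 8: place 33U, 15U left
rack 9: place 29U, 19U left
rack 10: place 28U, 20U left
rack 11: place 26U, 22U left
rack 12: place 23U, 25U left
rack 5: place 12U, 1U left
rack 6: place 12U, 3U left
rack 3: place 8U, 0U left
rack 4: place 7U, 2U left
Final racks: [46] [43] [40,8] [39,7] [35,12] [33,12] [33] [33] [29] [28] [26] [23].

12 racks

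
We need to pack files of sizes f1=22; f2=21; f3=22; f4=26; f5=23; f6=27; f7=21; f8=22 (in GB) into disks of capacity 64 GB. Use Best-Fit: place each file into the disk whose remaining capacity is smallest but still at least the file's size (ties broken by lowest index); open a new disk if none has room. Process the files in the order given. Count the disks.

4

disk 1: place f1 (22 GB), 42 GB left
disk 1: place f2 (21 GB), 21 GB left
disk 2: place f3 (22 GB), 42 GB left
disk 2: place f4 (26 GB), 16 GB left
disk 3: place f5 (23 GB), 41 GB left
disk 3: place f6 (27 GB), 14 GB left
disk 1: place f7 (21 GB), 0 GB left
disk 4: place f8 (22 GB), 42 GB left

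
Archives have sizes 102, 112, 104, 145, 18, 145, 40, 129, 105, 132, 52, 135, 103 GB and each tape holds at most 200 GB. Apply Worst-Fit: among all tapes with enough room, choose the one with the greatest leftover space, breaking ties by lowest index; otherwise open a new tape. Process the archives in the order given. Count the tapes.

tape 1: place 102 GB, 98 GB left
tape 2: place 112 GB, 88 GB left
tape 3: place 104 GB, 96 GB left
tape 4: place 145 GB, 55 GB left
tape 1: place 18 GB, 80 GB left
tape 5: place 145 GB, 55 GB left
tape 3: place 40 GB, 56 GB left
tape 6: place 129 GB, 71 GB left
tape 7: place 105 GB, 95 GB left
tape 8: place 132 GB, 68 GB left
tape 7: place 52 GB, 43 GB left
tape 9: place 135 GB, 65 GB left
tape 10: place 103 GB, 97 GB left

10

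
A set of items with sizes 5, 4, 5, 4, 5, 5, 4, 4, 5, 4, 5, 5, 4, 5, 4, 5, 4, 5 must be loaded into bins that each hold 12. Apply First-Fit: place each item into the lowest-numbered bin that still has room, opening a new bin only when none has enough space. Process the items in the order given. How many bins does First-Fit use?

5 → bin 1 (remaining 7)
4 → bin 1 (remaining 3)
5 → bin 2 (remaining 7)
4 → bin 2 (remaining 3)
5 → bin 3 (remaining 7)
5 → bin 3 (remaining 2)
4 → bin 4 (remaining 8)
4 → bin 4 (remaining 4)
5 → bin 5 (remaining 7)
4 → bin 4 (remaining 0)
5 → bin 5 (remaining 2)
5 → bin 6 (remaining 7)
4 → bin 6 (remaining 3)
5 → bin 7 (remaining 7)
4 → bin 7 (remaining 3)
5 → bin 8 (remaining 7)
4 → bin 8 (remaining 3)
5 → bin 9 (remaining 7)

9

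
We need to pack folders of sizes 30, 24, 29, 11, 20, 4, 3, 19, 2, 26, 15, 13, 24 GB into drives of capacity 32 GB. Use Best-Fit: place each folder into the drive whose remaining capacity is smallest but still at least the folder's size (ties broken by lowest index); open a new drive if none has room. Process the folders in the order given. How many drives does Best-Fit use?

8

Put 30 GB in drive 1; 2 GB remain.
Put 24 GB in drive 2; 8 GB remain.
Put 29 GB in drive 3; 3 GB remain.
Put 11 GB in drive 4; 21 GB remain.
Put 20 GB in drive 4; 1 GB remain.
Put 4 GB in drive 2; 4 GB remain.
Put 3 GB in drive 3; 0 GB remain.
Put 19 GB in drive 5; 13 GB remain.
Put 2 GB in drive 1; 0 GB remain.
Put 26 GB in drive 6; 6 GB remain.
Put 15 GB in drive 7; 17 GB remain.
Put 13 GB in drive 5; 0 GB remain.
Put 24 GB in drive 8; 8 GB remain.
Final drives: [30,2] [24,4] [29,3] [11,20] [19,13] [26] [15] [24].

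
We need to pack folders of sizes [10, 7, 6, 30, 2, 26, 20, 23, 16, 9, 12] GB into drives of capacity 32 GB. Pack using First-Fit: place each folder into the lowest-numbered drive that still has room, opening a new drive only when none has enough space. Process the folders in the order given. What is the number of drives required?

Put 10 GB in drive 1; 22 GB remain.
Put 7 GB in drive 1; 15 GB remain.
Put 6 GB in drive 1; 9 GB remain.
Put 30 GB in drive 2; 2 GB remain.
Put 2 GB in drive 1; 7 GB remain.
Put 26 GB in drive 3; 6 GB remain.
Put 20 GB in drive 4; 12 GB remain.
Put 23 GB in drive 5; 9 GB remain.
Put 16 GB in drive 6; 16 GB remain.
Put 9 GB in drive 4; 3 GB remain.
Put 12 GB in drive 6; 4 GB remain.

6 drives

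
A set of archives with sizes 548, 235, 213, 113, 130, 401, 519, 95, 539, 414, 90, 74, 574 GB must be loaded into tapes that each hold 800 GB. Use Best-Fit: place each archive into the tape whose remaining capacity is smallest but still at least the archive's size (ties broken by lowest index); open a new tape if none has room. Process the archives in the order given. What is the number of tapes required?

7

548 GB → tape 1 (remaining 252 GB)
235 GB → tape 1 (remaining 17 GB)
213 GB → tape 2 (remaining 587 GB)
113 GB → tape 2 (remaining 474 GB)
130 GB → tape 2 (remaining 344 GB)
401 GB → tape 3 (remaining 399 GB)
519 GB → tape 4 (remaining 281 GB)
95 GB → tape 4 (remaining 186 GB)
539 GB → tape 5 (remaining 261 GB)
414 GB → tape 6 (remaining 386 GB)
90 GB → tape 4 (remaining 96 GB)
74 GB → tape 4 (remaining 22 GB)
574 GB → tape 7 (remaining 226 GB)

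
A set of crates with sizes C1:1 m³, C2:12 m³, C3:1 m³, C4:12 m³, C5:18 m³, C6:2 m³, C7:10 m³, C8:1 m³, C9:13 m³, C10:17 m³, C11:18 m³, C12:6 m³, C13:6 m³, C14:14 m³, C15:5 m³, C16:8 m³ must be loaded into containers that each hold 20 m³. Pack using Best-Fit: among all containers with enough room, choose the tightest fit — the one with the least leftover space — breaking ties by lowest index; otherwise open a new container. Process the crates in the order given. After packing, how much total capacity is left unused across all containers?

container 1: place C1 (1 m³), 19 m³ left
container 1: place C2 (12 m³), 7 m³ left
container 1: place C3 (1 m³), 6 m³ left
container 2: place C4 (12 m³), 8 m³ left
container 3: place C5 (18 m³), 2 m³ left
container 3: place C6 (2 m³), 0 m³ left
container 4: place C7 (10 m³), 10 m³ left
container 1: place C8 (1 m³), 5 m³ left
container 5: place C9 (13 m³), 7 m³ left
container 6: place C10 (17 m³), 3 m³ left
container 7: place C11 (18 m³), 2 m³ left
container 5: place C12 (6 m³), 1 m³ left
container 2: place C13 (6 m³), 2 m³ left
container 8: place C14 (14 m³), 6 m³ left
container 1: place C15 (5 m³), 0 m³ left
container 4: place C16 (8 m³), 2 m³ left
8 containers × 20 m³ = 160 m³; used 144 m³; unused 16 m³.

16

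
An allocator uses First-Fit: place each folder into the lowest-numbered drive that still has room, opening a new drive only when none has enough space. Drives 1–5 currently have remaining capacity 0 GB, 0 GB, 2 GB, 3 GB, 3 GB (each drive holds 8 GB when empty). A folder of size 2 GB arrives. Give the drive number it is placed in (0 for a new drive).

3

Drives with room: drive 3 (2 GB), drive 4 (3 GB), drive 5 (3 GB).
The first with room is drive 3.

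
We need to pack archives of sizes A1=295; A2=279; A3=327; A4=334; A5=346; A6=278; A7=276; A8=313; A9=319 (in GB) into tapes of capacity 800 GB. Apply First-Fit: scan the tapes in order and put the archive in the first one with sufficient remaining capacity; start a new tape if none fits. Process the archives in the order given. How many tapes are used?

5

Put A1 (295 GB) in tape 1; 505 GB remain.
Put A2 (279 GB) in tape 1; 226 GB remain.
Put A3 (327 GB) in tape 2; 473 GB remain.
Put A4 (334 GB) in tape 2; 139 GB remain.
Put A5 (346 GB) in tape 3; 454 GB remain.
Put A6 (278 GB) in tape 3; 176 GB remain.
Put A7 (276 GB) in tape 4; 524 GB remain.
Put A8 (313 GB) in tape 4; 211 GB remain.
Put A9 (319 GB) in tape 5; 481 GB remain.
Final tapes: [295,279] [327,334] [346,278] [276,313] [319].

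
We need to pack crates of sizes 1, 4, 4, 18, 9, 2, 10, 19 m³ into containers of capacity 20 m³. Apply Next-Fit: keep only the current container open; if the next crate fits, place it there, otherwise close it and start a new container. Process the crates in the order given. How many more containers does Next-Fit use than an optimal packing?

Next-Fit: [1,4,4] [18] [9,2] [10] [19] → 5 containers.
Total size 67 m³; any packing needs at least ⌈67/20⌉ = 4 containers.
An optimal packing achieves that bound: [19,1] [18,2] [10,9] [4,4] → 4 containers.
Excess: 5 − 4 = 1.

1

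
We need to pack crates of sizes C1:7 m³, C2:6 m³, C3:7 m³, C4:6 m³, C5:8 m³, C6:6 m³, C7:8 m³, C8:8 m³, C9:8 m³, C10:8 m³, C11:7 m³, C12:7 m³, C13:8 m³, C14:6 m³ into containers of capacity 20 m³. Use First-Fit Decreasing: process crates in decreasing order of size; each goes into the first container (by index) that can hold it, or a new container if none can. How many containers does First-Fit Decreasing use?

Sorted descending: 8, 8, 8, 8, 8, 8, 7, 7, 7, 7, 6, 6, 6, 6.
container 1: place 8 m³, 12 m³ left
container 1: place 8 m³, 4 m³ left
container 2: place 8 m³, 12 m³ left
container 2: place 8 m³, 4 m³ left
container 3: place 8 m³, 12 m³ left
container 3: place 8 m³, 4 m³ left
container 4: place 7 m³, 13 m³ left
container 4: place 7 m³, 6 m³ left
container 5: place 7 m³, 13 m³ left
container 5: place 7 m³, 6 m³ left
container 4: place 6 m³, 0 m³ left
container 5: place 6 m³, 0 m³ left
container 6: place 6 m³, 14 m³ left
container 6: place 6 m³, 8 m³ left

6 containers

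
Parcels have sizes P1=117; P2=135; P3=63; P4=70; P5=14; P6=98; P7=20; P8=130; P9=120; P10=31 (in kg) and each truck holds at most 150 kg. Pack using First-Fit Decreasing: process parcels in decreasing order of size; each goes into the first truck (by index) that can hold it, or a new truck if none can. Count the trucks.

6

Sorted descending: 135, 130, 120, 117, 98, 70, 63, 31, 20, 14.
Put 135 kg in truck 1; 15 kg remain.
Put 130 kg in truck 2; 20 kg remain.
Put 120 kg in truck 3; 30 kg remain.
Put 117 kg in truck 4; 33 kg remain.
Put 98 kg in truck 5; 52 kg remain.
Put 70 kg in truck 6; 80 kg remain.
Put 63 kg in truck 6; 17 kg remain.
Put 31 kg in truck 4; 2 kg remain.
Put 20 kg in truck 2; 0 kg remain.
Put 14 kg in truck 1; 1 kg remain.
Final trucks: [135,14] [130,20] [120] [117,31] [98] [70,63].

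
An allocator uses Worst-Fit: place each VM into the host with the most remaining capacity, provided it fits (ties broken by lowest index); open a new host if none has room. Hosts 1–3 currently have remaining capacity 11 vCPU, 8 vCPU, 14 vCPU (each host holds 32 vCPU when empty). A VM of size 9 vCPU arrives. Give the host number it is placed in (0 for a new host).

Hosts with room: host 1 (11 vCPU), host 3 (14 vCPU).
Most room is host 3 with 14 vCPU free.

3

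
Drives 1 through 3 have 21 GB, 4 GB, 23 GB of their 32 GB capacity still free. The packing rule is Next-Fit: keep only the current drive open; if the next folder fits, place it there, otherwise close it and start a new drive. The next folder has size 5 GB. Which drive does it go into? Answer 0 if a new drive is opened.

3

Next-Fit only looks at drive 3, which has 23 GB free.
5 GB fits there.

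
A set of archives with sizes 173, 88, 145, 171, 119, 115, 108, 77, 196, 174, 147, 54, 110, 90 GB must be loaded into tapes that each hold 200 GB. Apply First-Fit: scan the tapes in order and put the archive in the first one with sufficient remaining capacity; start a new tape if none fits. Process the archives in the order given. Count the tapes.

10

Put 173 GB in tape 1; 27 GB remain.
Put 88 GB in tape 2; 112 GB remain.
Put 145 GB in tape 3; 55 GB remain.
Put 171 GB in tape 4; 29 GB remain.
Put 119 GB in tape 5; 81 GB remain.
Put 115 GB in tape 6; 85 GB remain.
Put 108 GB in tape 2; 4 GB remain.
Put 77 GB in tape 5; 4 GB remain.
Put 196 GB in tape 7; 4 GB remain.
Put 174 GB in tape 8; 26 GB remain.
Put 147 GB in tape 9; 53 GB remain.
Put 54 GB in tape 3; 1 GB remain.
Put 110 GB in tape 10; 90 GB remain.
Put 90 GB in tape 10; 0 GB remain.
Final tapes: [173] [88,108] [145,54] [171] [119,77] [115] [196] [174] [147] [110,90].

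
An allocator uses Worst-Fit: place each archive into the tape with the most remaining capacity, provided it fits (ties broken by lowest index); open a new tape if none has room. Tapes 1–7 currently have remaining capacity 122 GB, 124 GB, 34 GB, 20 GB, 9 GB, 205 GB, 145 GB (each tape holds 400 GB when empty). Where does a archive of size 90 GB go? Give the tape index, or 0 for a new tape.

Tapes with room: tape 1 (122 GB), tape 2 (124 GB), tape 6 (205 GB), tape 7 (145 GB).
Most room is tape 6 with 205 GB free.

6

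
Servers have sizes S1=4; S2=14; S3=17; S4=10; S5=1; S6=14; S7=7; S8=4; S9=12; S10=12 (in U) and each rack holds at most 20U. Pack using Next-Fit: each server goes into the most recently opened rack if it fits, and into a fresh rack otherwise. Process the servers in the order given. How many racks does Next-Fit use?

S1 (4U) → rack 1 (remaining 16U)
S2 (14U) → rack 1 (remaining 2U)
S3 (17U) → rack 2 (remaining 3U)
S4 (10U) → rack 3 (remaining 10U)
S5 (1U) → rack 3 (remaining 9U)
S6 (14U) → rack 4 (remaining 6U)
S7 (7U) → rack 5 (remaining 13U)
S8 (4U) → rack 5 (remaining 9U)
S9 (12U) → rack 6 (remaining 8U)
S10 (12U) → rack 7 (remaining 8U)
Final racks: [4,14] [17] [10,1] [14] [7,4] [12] [12].

7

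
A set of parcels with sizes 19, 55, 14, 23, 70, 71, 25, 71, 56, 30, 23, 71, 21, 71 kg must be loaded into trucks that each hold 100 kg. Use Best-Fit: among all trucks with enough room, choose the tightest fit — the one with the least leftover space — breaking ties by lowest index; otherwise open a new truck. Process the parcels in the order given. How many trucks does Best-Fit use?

7 trucks

truck 1: place 19 kg, 81 kg left
truck 1: place 55 kg, 26 kg left
truck 1: place 14 kg, 12 kg left
truck 2: place 23 kg, 77 kg left
truck 2: place 70 kg, 7 kg left
truck 3: place 71 kg, 29 kg left
truck 3: place 25 kg, 4 kg left
truck 4: place 71 kg, 29 kg left
truck 5: place 56 kg, 44 kg left
truck 5: place 30 kg, 14 kg left
truck 4: place 23 kg, 6 kg left
truck 6: place 71 kg, 29 kg left
truck 6: place 21 kg, 8 kg left
truck 7: place 71 kg, 29 kg left
Final trucks: [19,55,14] [23,70] [71,25] [71,23] [56,30] [71,21] [71].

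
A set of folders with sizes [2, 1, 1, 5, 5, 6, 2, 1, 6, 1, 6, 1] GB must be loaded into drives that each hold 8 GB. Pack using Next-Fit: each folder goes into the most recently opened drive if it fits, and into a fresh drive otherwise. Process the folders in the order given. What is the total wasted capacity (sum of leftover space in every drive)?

Put 2 GB in drive 1; 6 GB remain.
Put 1 GB in drive 1; 5 GB remain.
Put 1 GB in drive 1; 4 GB remain.
Put 5 GB in drive 2; 3 GB remain.
Put 5 GB in drive 3; 3 GB remain.
Put 6 GB in drive 4; 2 GB remain.
Put 2 GB in drive 4; 0 GB remain.
Put 1 GB in drive 5; 7 GB remain.
Put 6 GB in drive 5; 1 GB remain.
Put 1 GB in drive 5; 0 GB remain.
Put 6 GB in drive 6; 2 GB remain.
Put 1 GB in drive 6; 1 GB remain.
6 drives × 8 GB = 48 GB; used 37 GB; unused 11 GB.

11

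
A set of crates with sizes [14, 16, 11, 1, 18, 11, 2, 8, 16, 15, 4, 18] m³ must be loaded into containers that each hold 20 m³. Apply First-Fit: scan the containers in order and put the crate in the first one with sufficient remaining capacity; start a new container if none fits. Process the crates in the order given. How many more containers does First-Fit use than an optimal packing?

0

First-Fit: [14,1,2] [16,4] [11,8] [18] [11] [16] [15] [18] → 8 containers.
8 crates exceed 10 m³ (half the capacity), and no two of those can share a container, so at least 8 containers are needed.
So 8 is already optimal.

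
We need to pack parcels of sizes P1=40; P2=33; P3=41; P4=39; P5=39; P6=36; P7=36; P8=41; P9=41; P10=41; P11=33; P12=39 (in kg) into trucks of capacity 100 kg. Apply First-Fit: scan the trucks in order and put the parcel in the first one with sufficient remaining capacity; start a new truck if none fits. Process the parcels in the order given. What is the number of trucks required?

6

truck 1: place P1 (40 kg), 60 kg left
truck 1: place P2 (33 kg), 27 kg left
truck 2: place P3 (41 kg), 59 kg left
truck 2: place P4 (39 kg), 20 kg left
truck 3: place P5 (39 kg), 61 kg left
truck 3: place P6 (36 kg), 25 kg left
truck 4: place P7 (36 kg), 64 kg left
truck 4: place P8 (41 kg), 23 kg left
truck 5: place P9 (41 kg), 59 kg left
truck 5: place P10 (41 kg), 18 kg left
truck 6: place P11 (33 kg), 67 kg left
truck 6: place P12 (39 kg), 28 kg left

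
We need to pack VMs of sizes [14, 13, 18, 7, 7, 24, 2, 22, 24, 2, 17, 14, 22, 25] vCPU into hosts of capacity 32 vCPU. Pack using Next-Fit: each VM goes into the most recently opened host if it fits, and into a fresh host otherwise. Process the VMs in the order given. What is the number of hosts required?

14 vCPU → host 1 (remaining 18 vCPU)
13 vCPU → host 1 (remaining 5 vCPU)
18 vCPU → host 2 (remaining 14 vCPU)
7 vCPU → host 2 (remaining 7 vCPU)
7 vCPU → host 2 (remaining 0 vCPU)
24 vCPU → host 3 (remaining 8 vCPU)
2 vCPU → host 3 (remaining 6 vCPU)
22 vCPU → host 4 (remaining 10 vCPU)
24 vCPU → host 5 (remaining 8 vCPU)
2 vCPU → host 5 (remaining 6 vCPU)
17 vCPU → host 6 (remaining 15 vCPU)
14 vCPU → host 6 (remaining 1 vCPU)
22 vCPU → host 7 (remaining 10 vCPU)
25 vCPU → host 8 (remaining 7 vCPU)

8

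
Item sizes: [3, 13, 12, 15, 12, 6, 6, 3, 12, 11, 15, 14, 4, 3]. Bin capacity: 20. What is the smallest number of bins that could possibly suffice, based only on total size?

Total size = 3 + 13 + 12 + 15 + 12 + 6 + 6 + 3 + 12 + 11 + 15 + 14 + 4 + 3 = 129.
⌈129 / 20⌉ = 7.

7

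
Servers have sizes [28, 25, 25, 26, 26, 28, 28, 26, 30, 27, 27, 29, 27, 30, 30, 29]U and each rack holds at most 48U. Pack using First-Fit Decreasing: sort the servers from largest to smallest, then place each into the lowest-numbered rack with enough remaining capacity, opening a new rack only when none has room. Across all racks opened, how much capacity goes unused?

327

Sorted descending: 30, 30, 30, 29, 29, 28, 28, 28, 27, 27, 27, 26, 26, 26, 25, 25.
30U → rack 1 (remaining 18U)
30U → rack 2 (remaining 18U)
30U → rack 3 (remaining 18U)
29U → rack 4 (remaining 19U)
29U → rack 5 (remaining 19U)
28U → rack 6 (remaining 20U)
28U → rack 7 (remaining 20U)
28U → rack 8 (remaining 20U)
27U → rack 9 (remaining 21U)
27U → rack 10 (remaining 21U)
27U → rack 11 (remaining 21U)
26U → rack 12 (remaining 22U)
26U → rack 13 (remaining 22U)
26U → rack 14 (remaining 22U)
25U → rack 15 (remaining 23U)
25U → rack 16 (remaining 23U)
16 racks × 48U = 768U; used 441U; unused 327U.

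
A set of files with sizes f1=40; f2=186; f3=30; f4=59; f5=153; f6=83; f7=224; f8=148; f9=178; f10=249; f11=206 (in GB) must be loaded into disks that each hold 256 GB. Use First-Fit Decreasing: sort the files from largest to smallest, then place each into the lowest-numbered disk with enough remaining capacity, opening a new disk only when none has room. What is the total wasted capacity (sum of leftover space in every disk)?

Sorted descending: 249, 224, 206, 186, 178, 153, 148, 83, 59, 40, 30.
Put 249 GB in disk 1; 7 GB remain.
Put 224 GB in disk 2; 32 GB remain.
Put 206 GB in disk 3; 50 GB remain.
Put 186 GB in disk 4; 70 GB remain.
Put 178 GB in disk 5; 78 GB remain.
Put 153 GB in disk 6; 103 GB remain.
Put 148 GB in disk 7; 108 GB remain.
Put 83 GB in disk 6; 20 GB remain.
Put 59 GB in disk 4; 11 GB remain.
Put 40 GB in disk 3; 10 GB remain.
Put 30 GB in disk 2; 2 GB remain.
7 disks × 256 GB = 1792 GB; used 1556 GB; unused 236 GB.

236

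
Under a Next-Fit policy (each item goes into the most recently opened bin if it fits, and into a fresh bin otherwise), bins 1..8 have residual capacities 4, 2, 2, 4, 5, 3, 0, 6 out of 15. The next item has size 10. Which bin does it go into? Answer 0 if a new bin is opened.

Next-Fit only looks at bin 8, which has 6 free.
10 does not fit, so a new bin is opened.

0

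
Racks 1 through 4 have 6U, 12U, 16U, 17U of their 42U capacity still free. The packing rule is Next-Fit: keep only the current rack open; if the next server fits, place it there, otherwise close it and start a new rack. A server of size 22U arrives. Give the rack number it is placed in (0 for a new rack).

Next-Fit only looks at rack 4, which has 17U free.
22U does not fit, so a new rack is opened.

0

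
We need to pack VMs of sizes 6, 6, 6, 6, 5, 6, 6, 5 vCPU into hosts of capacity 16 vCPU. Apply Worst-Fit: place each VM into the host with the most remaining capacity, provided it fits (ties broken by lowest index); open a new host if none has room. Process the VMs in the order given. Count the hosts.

6 vCPU → host 1 (remaining 10 vCPU)
6 vCPU → host 1 (remaining 4 vCPU)
6 vCPU → host 2 (remaining 10 vCPU)
6 vCPU → host 2 (remaining 4 vCPU)
5 vCPU → host 3 (remaining 11 vCPU)
6 vCPU → host 3 (remaining 5 vCPU)
6 vCPU → host 4 (remaining 10 vCPU)
5 vCPU → host 4 (remaining 5 vCPU)

4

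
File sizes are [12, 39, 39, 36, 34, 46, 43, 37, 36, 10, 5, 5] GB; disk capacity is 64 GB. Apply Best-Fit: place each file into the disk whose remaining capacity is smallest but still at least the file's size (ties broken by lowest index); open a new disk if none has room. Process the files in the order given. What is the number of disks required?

12 GB → disk 1 (remaining 52 GB)
39 GB → disk 1 (remaining 13 GB)
39 GB → disk 2 (remaining 25 GB)
36 GB → disk 3 (remaining 28 GB)
34 GB → disk 4 (remaining 30 GB)
46 GB → disk 5 (remaining 18 GB)
43 GB → disk 6 (remaining 21 GB)
37 GB → disk 7 (remaining 27 GB)
36 GB → disk 8 (remaining 28 GB)
10 GB → disk 1 (remaining 3 GB)
5 GB → disk 5 (remaining 13 GB)
5 GB → disk 5 (remaining 8 GB)

8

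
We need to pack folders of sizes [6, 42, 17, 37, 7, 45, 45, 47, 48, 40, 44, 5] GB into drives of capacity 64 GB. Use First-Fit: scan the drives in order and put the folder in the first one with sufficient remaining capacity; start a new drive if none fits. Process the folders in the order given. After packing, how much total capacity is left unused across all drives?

6 GB → drive 1 (remaining 58 GB)
42 GB → drive 1 (remaining 16 GB)
17 GB → drive 2 (remaining 47 GB)
37 GB → drive 2 (remaining 10 GB)
7 GB → drive 1 (remaining 9 GB)
45 GB → drive 3 (remaining 19 GB)
45 GB → drive 4 (remaining 19 GB)
47 GB → drive 5 (remaining 17 GB)
48 GB → drive 6 (remaining 16 GB)
40 GB → drive 7 (remaining 24 GB)
44 GB → drive 8 (remaining 20 GB)
5 GB → drive 1 (remaining 4 GB)
8 drives × 64 GB = 512 GB; used 383 GB; unused 129 GB.

129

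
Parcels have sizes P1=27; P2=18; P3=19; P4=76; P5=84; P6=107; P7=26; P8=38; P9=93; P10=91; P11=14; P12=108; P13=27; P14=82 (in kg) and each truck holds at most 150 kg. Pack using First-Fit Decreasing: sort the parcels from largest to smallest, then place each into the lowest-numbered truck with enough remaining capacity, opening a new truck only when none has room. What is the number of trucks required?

Sorted descending: 108, 107, 93, 91, 84, 82, 76, 38, 27, 27, 26, 19, 18, 14.
108 kg → truck 1 (remaining 42 kg)
107 kg → truck 2 (remaining 43 kg)
93 kg → truck 3 (remaining 57 kg)
91 kg → truck 4 (remaining 59 kg)
84 kg → truck 5 (remaining 66 kg)
82 kg → truck 6 (remaining 68 kg)
76 kg → truck 7 (remaining 74 kg)
38 kg → truck 1 (remaining 4 kg)
27 kg → truck 2 (remaining 16 kg)
27 kg → truck 3 (remaining 30 kg)
26 kg → truck 3 (remaining 4 kg)
19 kg → truck 4 (remaining 40 kg)
18 kg → truck 4 (remaining 22 kg)
14 kg → truck 2 (remaining 2 kg)

7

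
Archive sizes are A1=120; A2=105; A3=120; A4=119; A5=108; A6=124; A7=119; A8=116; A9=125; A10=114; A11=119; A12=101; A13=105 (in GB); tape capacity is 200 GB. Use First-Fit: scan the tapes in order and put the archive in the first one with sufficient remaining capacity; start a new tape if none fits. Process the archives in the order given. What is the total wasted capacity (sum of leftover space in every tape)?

tape 1: place A1 (120 GB), 80 GB left
tape 2: place A2 (105 GB), 95 GB left
tape 3: place A3 (120 GB), 80 GB left
tape 4: place A4 (119 GB), 81 GB left
tape 5: place A5 (108 GB), 92 GB left
tape 6: place A6 (124 GB), 76 GB left
tape 7: place A7 (119 GB), 81 GB left
tape 8: place A8 (116 GB), 84 GB left
tape 9: place A9 (125 GB), 75 GB left
tape 10: place A10 (114 GB), 86 GB left
tape 11: place A11 (119 GB), 81 GB left
tape 12: place A12 (101 GB), 99 GB left
tape 13: place A13 (105 GB), 95 GB left
13 tapes × 200 GB = 2600 GB; used 1495 GB; unused 1105 GB.

1105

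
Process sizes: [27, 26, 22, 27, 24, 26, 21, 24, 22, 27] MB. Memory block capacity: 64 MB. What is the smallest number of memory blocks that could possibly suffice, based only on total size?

Total size = 27 + 26 + 22 + 27 + 24 + 26 + 21 + 24 + 22 + 27 = 246 MB.
⌈246 / 64⌉ = 4.

4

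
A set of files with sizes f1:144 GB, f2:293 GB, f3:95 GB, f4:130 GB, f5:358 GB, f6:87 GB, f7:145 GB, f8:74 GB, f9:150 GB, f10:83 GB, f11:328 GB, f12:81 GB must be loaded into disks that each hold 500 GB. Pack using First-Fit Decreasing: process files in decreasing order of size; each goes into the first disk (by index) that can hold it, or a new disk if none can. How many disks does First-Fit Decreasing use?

Sorted descending: 358, 328, 293, 150, 145, 144, 130, 95, 87, 83, 81, 74.
358 GB → disk 1 (remaining 142 GB)
328 GB → disk 2 (remaining 172 GB)
293 GB → disk 3 (remaining 207 GB)
150 GB → disk 2 (remaining 22 GB)
145 GB → disk 3 (remaining 62 GB)
144 GB → disk 4 (remaining 356 GB)
130 GB → disk 1 (remaining 12 GB)
95 GB → disk 4 (remaining 261 GB)
87 GB → disk 4 (remaining 174 GB)
83 GB → disk 4 (remaining 91 GB)
81 GB → disk 4 (remaining 10 GB)
74 GB → disk 5 (remaining 426 GB)
Final disks: [358,130] [328,150] [293,145] [144,95,87,83,81] [74].

5 disks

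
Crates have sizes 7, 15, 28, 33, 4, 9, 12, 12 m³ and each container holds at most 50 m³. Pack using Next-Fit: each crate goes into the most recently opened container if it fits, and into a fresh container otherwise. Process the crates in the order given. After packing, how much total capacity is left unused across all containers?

7 m³ → container 1 (remaining 43 m³)
15 m³ → container 1 (remaining 28 m³)
28 m³ → container 1 (remaining 0 m³)
33 m³ → container 2 (remaining 17 m³)
4 m³ → container 2 (remaining 13 m³)
9 m³ → container 2 (remaining 4 m³)
12 m³ → container 3 (remaining 38 m³)
12 m³ → container 3 (remaining 26 m³)
3 containers × 50 m³ = 150 m³; used 120 m³; unused 30 m³.

30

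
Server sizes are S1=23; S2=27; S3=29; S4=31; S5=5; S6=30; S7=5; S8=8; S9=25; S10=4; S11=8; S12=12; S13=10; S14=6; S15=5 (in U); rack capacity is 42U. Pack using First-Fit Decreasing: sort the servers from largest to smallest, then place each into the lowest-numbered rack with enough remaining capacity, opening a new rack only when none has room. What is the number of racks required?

Sorted descending: 31, 30, 29, 27, 25, 23, 12, 10, 8, 8, 6, 5, 5, 5, 4.
Put 31U in rack 1; 11U remain.
Put 30U in rack 2; 12U remain.
Put 29U in rack 3; 13U remain.
Put 27U in rack 4; 15U remain.
Put 25U in rack 5; 17U remain.
Put 23U in rack 6; 19U remain.
Put 12U in rack 2; 0U remain.
Put 10U in rack 1; 1U remain.
Put 8U in rack 3; 5U remain.
Put 8U in rack 4; 7U remain.
Put 6U in rack 4; 1U remain.
Put 5U in rack 3; 0U remain.
Put 5U in rack 5; 12U remain.
Put 5U in rack 5; 7U remain.
Put 4U in rack 5; 3U remain.
Final racks: [31,10] [30,12] [29,8,5] [27,8,6] [25,5,5,4] [23].

6 racks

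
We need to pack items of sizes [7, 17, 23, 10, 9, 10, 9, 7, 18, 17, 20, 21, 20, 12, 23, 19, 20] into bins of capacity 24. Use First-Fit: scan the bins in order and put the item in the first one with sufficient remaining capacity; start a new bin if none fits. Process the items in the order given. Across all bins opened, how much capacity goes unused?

50

Put 7 in bin 1; 17 remain.
Put 17 in bin 1; 0 remain.
Put 23 in bin 2; 1 remain.
Put 10 in bin 3; 14 remain.
Put 9 in bin 3; 5 remain.
Put 10 in bin 4; 14 remain.
Put 9 in bin 4; 5 remain.
Put 7 in bin 5; 17 remain.
Put 18 in bin 6; 6 remain.
Put 17 in bin 5; 0 remain.
Put 20 in bin 7; 4 remain.
Put 21 in bin 8; 3 remain.
Put 20 in bin 9; 4 remain.
Put 12 in bin 10; 12 remain.
Put 23 in bin 11; 1 remain.
Put 19 in bin 12; 5 remain.
Put 20 in bin 13; 4 remain.
13 bins × 24 = 312; used 262; unused 50.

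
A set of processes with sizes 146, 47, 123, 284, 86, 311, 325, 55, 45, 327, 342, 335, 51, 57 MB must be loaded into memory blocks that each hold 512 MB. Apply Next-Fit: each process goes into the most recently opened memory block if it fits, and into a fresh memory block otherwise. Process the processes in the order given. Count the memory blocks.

7 memory blocks

memory block 1: place 146 MB, 366 MB left
memory block 1: place 47 MB, 319 MB left
memory block 1: place 123 MB, 196 MB left
memory block 2: place 284 MB, 228 MB left
memory block 2: place 86 MB, 142 MB left
memory block 3: place 311 MB, 201 MB left
memory block 4: place 325 MB, 187 MB left
memory block 4: place 55 MB, 132 MB left
memory block 4: place 45 MB, 87 MB left
memory block 5: place 327 MB, 185 MB left
memory block 6: place 342 MB, 170 MB left
memory block 7: place 335 MB, 177 MB left
memory block 7: place 51 MB, 126 MB left
memory block 7: place 57 MB, 69 MB left
Final memory blocks: [146,47,123] [284,86] [311] [325,55,45] [327] [342] [335,51,57].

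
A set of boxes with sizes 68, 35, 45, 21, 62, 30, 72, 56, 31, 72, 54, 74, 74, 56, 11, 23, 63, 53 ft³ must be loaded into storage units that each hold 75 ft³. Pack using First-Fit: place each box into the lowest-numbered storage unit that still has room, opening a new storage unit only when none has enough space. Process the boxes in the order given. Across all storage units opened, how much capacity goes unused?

150

storage unit 1: place 68 ft³, 7 ft³ left
storage unit 2: place 35 ft³, 40 ft³ left
storage unit 3: place 45 ft³, 30 ft³ left
storage unit 2: place 21 ft³, 19 ft³ left
storage unit 4: place 62 ft³, 13 ft³ left
storage unit 3: place 30 ft³, 0 ft³ left
storage unit 5: place 72 ft³, 3 ft³ left
storage unit 6: place 56 ft³, 19 ft³ left
storage unit 7: place 31 ft³, 44 ft³ left
storage unit 8: place 72 ft³, 3 ft³ left
storage unit 9: place 54 ft³, 21 ft³ left
storage unit 10: place 74 ft³, 1 ft³ left
storage unit 11: place 74 ft³, 1 ft³ left
storage unit 12: place 56 ft³, 19 ft³ left
storage unit 2: place 11 ft³, 8 ft³ left
storage unit 7: place 23 ft³, 21 ft³ left
storage unit 13: place 63 ft³, 12 ft³ left
storage unit 14: place 53 ft³, 22 ft³ left
14 storage units × 75 ft³ = 1050 ft³; used 900 ft³; unused 150 ft³.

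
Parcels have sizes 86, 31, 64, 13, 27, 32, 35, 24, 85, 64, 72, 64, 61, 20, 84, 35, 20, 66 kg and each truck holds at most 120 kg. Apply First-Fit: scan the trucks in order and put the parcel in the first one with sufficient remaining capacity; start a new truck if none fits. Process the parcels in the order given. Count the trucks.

86 kg → truck 1 (remaining 34 kg)
31 kg → truck 1 (remaining 3 kg)
64 kg → truck 2 (remaining 56 kg)
13 kg → truck 2 (remaining 43 kg)
27 kg → truck 2 (remaining 16 kg)
32 kg → truck 3 (remaining 88 kg)
35 kg → truck 3 (remaining 53 kg)
24 kg → truck 3 (remaining 29 kg)
85 kg → truck 4 (remaining 35 kg)
64 kg → truck 5 (remaining 56 kg)
72 kg → truck 6 (remaining 48 kg)
64 kg → truck 7 (remaining 56 kg)
61 kg → truck 8 (remaining 59 kg)
20 kg → truck 3 (remaining 9 kg)
84 kg → truck 9 (remaining 36 kg)
35 kg → truck 4 (remaining 0 kg)
20 kg → truck 5 (remaining 36 kg)
66 kg → truck 10 (remaining 54 kg)

10 trucks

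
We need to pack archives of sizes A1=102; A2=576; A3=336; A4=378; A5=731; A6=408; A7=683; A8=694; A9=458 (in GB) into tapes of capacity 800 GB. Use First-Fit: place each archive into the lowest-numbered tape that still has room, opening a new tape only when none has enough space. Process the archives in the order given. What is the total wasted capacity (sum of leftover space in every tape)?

Put A1 (102 GB) in tape 1; 698 GB remain.
Put A2 (576 GB) in tape 1; 122 GB remain.
Put A3 (336 GB) in tape 2; 464 GB remain.
Put A4 (378 GB) in tape 2; 86 GB remain.
Put A5 (731 GB) in tape 3; 69 GB remain.
Put A6 (408 GB) in tape 4; 392 GB remain.
Put A7 (683 GB) in tape 5; 117 GB remain.
Put A8 (694 GB) in tape 6; 106 GB remain.
Put A9 (458 GB) in tape 7; 342 GB remain.
7 tapes × 800 GB = 5600 GB; used 4366 GB; unused 1234 GB.

1234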